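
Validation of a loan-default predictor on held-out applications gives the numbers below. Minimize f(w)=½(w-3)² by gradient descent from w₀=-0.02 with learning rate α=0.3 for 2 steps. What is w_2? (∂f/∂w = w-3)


step 1: grad = -0.02-3 = -3.02; w = -0.02 - 0.3·(-3.02) = 0.886
step 2: grad = 0.886-3 = -2.114; w = 0.886 - 0.3·(-2.114) = 1.5202

1.5202


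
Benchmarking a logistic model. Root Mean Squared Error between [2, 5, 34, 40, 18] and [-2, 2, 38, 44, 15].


MSE = 66/5 = 13.2
RMSE = √(66/5) = 3.6332

3.6332


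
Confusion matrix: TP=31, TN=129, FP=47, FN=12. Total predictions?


Total = TP + TN + FP + FN
= 31 + 129 + 47 + 12
= 219
(Predicted positive: 78, predicted negative: 141)

219


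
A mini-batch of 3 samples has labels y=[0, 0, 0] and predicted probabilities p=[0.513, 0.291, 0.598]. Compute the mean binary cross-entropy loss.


L[0] = -ln(1-0.513) = -ln(0.487) = 0.7195
L[1] = -ln(1-0.291) = -ln(0.709) = 0.3439
L[2] = -ln(1-0.598) = -ln(0.402) = 0.9113
mean = (0.7195 + 0.3439 + 0.9113)/3 = 0.6582

0.6582


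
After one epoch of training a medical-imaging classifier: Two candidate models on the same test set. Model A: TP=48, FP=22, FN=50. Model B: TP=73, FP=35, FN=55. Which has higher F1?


Model A: P=48/70=0.6857, R=48/98=0.4898, F1=2PR/(P+R)=2TP/(2TP+FP+FN)=96/168=0.5714
Model B: P=73/108=0.6759, R=73/128=0.5703, F1=2PR/(P+R)=2TP/(2TP+FP+FN)=146/236=0.6186
0.5714 < 0.6186 → Model B

Model B


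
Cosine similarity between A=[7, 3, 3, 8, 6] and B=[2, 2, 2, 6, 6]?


A·B = 7·2 + 3·2 + 3·2 + 8·6 + 6·6 = 110
‖A‖ = √167 = 12.9228, ‖B‖ = √84 = 9.1652
cos = 110/(√167·√84) = 110/√14028 = 0.9287

0.9287


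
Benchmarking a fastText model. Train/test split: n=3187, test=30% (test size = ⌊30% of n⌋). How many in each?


Test = ⌊3187·30/100⌋ = 956
Train = 3187 - 956 = 2231

Train: 2231, Test: 956


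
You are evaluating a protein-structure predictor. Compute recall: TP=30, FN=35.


Recall = TP/(TP+FN)
= 30/(30+35)
= 30/65 = 46.15%

46.15%


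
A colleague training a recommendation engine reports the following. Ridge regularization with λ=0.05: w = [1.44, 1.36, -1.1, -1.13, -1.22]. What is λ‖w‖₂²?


‖w‖₂² = (1.44)² + (1.36)² + (-1.1)² + (-1.13)² + (-1.22)²
     = 2.0736 + 1.8496 + 1.21 + 1.2769 + 1.4884
     = 7.8985
λ·‖w‖₂² = 0.05·7.8985 = 0.394925

0.394925


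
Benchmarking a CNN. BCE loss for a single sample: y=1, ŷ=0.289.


BCE = -[y·ln(p) + (1-y)·ln(1-p)]
= -1·ln(0.289) - 0
= -ln(0.289) = 1.2413

1.2413


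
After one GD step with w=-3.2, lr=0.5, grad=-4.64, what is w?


w_new = w - α·∇
= -3.2 - 0.5·-4.64
= -3.2 + 2.32
= -0.88

-0.88


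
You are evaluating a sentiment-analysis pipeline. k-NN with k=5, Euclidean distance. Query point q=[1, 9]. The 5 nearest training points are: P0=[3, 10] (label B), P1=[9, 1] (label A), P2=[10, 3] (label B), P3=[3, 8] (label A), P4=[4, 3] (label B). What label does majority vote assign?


d(q,P0) = 2.2361  (label B)
d(q,P1) = 11.3137  (label A)
d(q,P2) = 10.8167  (label B)
d(q,P3) = 2.2361  (label A)
d(q,P4) = 6.7082  (label B)
Votes: A=2, B=3
Majority → B

B


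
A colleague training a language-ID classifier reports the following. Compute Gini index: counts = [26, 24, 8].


Probabilities: [26/58, 24/58, 8/58] ≈ [0.4483, 0.4138, 0.1379]
Σpᵢ² = (676 + 576 + 64)/58² = 1316/3364
Gini = 1 - Σpᵢ² = 1 - 1316/3364 = 0.6088

0.6088


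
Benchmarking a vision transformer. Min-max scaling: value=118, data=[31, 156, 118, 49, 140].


min=31, max=156
(118-31)/(156-31) = 87/125 = 0.696

0.696


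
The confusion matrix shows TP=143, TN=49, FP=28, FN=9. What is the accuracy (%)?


Accuracy = (TP+TN)/(TP+TN+FP+FN)
= (143+49)/(229)
= 192/229 = 83.84%

83.84%


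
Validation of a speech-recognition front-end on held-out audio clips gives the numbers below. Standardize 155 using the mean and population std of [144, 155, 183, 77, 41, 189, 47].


μ = 119.4286, σ = 58.4902
z = (155 - 119.4286)/58.4902 = 0.6082

0.6082


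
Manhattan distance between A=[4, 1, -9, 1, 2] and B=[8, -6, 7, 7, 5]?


d = |4-8| + |1+ 6| + |-9-7| + |1-7| + |2-5|
  = 4 + 7 + 16 + 6 + 3
  = 36

36


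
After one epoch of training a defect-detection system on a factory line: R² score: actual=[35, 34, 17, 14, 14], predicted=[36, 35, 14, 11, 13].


ȳ = 22.8
SS_res = Σ(y-ŷ)² = 21
SS_tot = Σ(y-ȳ)² = 462.8
R² = 1 - SS_res/SS_tot = 1 - 0.0454 = 0.9546

0.9546


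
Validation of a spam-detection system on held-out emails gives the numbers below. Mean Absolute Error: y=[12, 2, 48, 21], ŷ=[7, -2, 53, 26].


Absolute errors: |12-7|=5, |2+ 2|=4, |48-53|=5, |21-26|=5
Sum = 19
MAE = 19/4 = 19/4

19/4


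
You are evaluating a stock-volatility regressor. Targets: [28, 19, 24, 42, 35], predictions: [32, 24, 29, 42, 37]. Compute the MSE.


Squared errors: (28-32)²=16, (19-24)²=25, (24-29)²=25, (42-42)²=0, (35-37)²=4
Sum = 70
MSE = 70/5 = 14

14


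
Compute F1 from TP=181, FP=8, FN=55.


Precision = 181/189 = 0.9577
Recall = 181/236 = 0.7669
F1 = 2·P·R/(P+R) = 2·TP/(2·TP+FP+FN) = 362/(362+8+55) = 362/425 = 0.8518

0.8518


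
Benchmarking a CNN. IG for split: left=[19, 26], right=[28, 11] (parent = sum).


Parent = [47, 37], H_parent = 0.9898
H_left = 0.9825 (n=45), H_right = 0.8582 (n=39)
H_children = (45/84)·0.9825 + (39/84)·0.8582 = 0.9248
IG = 0.9898 - 0.9248 = 0.065

0.065


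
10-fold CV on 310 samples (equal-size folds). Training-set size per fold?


Fold size = 310/10 = 31
Training per fold = 310 - 31 = 279

279


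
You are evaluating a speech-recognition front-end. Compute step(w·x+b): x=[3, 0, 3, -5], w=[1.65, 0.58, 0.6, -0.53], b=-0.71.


z = (3)·(1.65) + (0)·(0.58) + (3)·(0.6) + (-5)·(-0.53) - 0.71
  = 8.69
step(z) = 1 (z≥0)

1


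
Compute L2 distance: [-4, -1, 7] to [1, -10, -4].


d = √((-4-1)² + (-1+ 10)² + (7+ 4)²)
  = √(25 + 81 + 121)
  = √227 = 15.0665

15.0665


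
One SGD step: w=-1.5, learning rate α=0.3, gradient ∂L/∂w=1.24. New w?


w_new = w - α·∇
= -1.5 - 0.3·1.24
= -1.5 - 0.372
= -1.872

-1.872


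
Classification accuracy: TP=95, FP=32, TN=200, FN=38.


Accuracy = (TP+TN)/(TP+TN+FP+FN)
= (95+200)/(365)
= 295/365 = 80.82%

80.82%


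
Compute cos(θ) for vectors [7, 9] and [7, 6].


A·B = 7·7 + 9·6 = 103
‖A‖ = √130 = 11.4018, ‖B‖ = √85 = 9.2195
cos = 103/(√130·√85) = 103/√11050 = 0.9798

0.9798


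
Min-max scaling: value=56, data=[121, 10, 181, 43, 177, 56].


min=10, max=181
(56-10)/(181-10) = 46/171 = 0.269

0.269


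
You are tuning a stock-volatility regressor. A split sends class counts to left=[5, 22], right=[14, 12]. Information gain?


Parent = [19, 34], H_parent = 0.9414
H_left = 0.6913 (n=27), H_right = 0.9957 (n=26)
H_children = (27/53)·0.6913 + (26/53)·0.9957 = 0.8406
IG = 0.9414 - 0.8406 = 0.1008

0.1008


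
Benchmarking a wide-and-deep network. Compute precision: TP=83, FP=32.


Precision = TP/(TP+FP)
= 83/(83+32)
= 83/115 = 72.17%

72.17%


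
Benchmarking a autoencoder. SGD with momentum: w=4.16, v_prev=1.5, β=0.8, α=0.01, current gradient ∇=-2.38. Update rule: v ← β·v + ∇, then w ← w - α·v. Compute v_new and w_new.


v_new = 0.8·1.5 - 2.38 = 1.2 - 2.38 = -1.18
w_new = 4.16 - 0.01·-1.18 = 4.16 + 0.0118 = 4.1718

v_new=-1.18, w_new=4.1718


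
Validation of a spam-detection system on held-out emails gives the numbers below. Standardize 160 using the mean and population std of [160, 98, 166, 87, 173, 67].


μ = 125.1667, σ = 42.3218
z = (160 - 125.1667)/42.3218 = 0.8231

0.8231


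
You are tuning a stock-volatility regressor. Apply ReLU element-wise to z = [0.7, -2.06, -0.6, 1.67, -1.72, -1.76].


ReLU(0.7) = max(0, 0.7) = 0.7
ReLU(-2.06) = max(0, -2.06) = 0.0
ReLU(-0.6) = max(0, -0.6) = 0.0
ReLU(1.67) = max(0, 1.67) = 1.67
ReLU(-1.72) = max(0, -1.72) = 0.0
ReLU(-1.76) = max(0, -1.76) = 0.0
result = [0.7, 0.0, 0.0, 1.67, 0.0, 0.0]

[0.7, 0.0, 0.0, 1.67, 0.0, 0.0]


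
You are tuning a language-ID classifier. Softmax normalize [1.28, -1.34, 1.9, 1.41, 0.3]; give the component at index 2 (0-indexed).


Exponentials: e^1.28=3.5966, e^-1.34=0.2618, e^1.9=6.6859, e^1.41=4.096, e^0.3=1.3499
Sum = 15.9902
Softmax = [0.2249, 0.0164, 0.4181, 0.2562, 0.0844]
p[2] = 6.6859/15.9902 = 0.4181

0.4181


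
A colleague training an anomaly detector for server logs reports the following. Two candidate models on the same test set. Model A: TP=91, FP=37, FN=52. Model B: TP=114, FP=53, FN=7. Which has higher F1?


Model A: P=91/128=0.7109, R=91/143=0.6364, F1=2PR/(P+R)=2TP/(2TP+FP+FN)=182/271=0.6716
Model B: P=114/167=0.6826, R=114/121=0.9421, F1=2PR/(P+R)=2TP/(2TP+FP+FN)=228/288=0.7917
0.6716 < 0.7917 → Model B

Model B


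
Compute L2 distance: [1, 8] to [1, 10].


d = √((1-1)² + (8-10)²)
  = √(0 + 4)
  = √4 = 2.0

2.0


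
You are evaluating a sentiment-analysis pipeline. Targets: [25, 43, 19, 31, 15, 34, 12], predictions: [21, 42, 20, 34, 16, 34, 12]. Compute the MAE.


Absolute errors: |25-21|=4, |43-42|=1, |19-20|=1, |31-34|=3, |15-16|=1, |34-34|=0, |12-12|=0
Sum = 10
MAE = 10/7 = 10/7

10/7


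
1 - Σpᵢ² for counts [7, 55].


Probabilities: [7/62, 55/62] ≈ [0.1129, 0.8871]
Σpᵢ² = (49 + 3025)/62² = 3074/3844
Gini = 1 - Σpᵢ² = 1 - 3074/3844 = 0.2003

0.2003


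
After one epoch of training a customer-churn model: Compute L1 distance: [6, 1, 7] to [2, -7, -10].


d = |6-2| + |1+ 7| + |7+ 10|
  = 4 + 8 + 17
  = 29

29


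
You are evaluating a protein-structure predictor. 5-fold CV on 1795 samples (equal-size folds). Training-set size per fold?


Fold size = 1795/5 = 359
Training per fold = 1795 - 359 = 1436

1436


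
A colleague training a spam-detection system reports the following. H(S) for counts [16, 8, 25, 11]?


Probabilities: [16/60, 8/60, 25/60, 11/60] ≈ [0.2667, 0.1333, 0.4167, 0.1833]
H = -((16/60)·log₂(16/60) + (8/60)·log₂(8/60) + (25/60)·log₂(25/60) + (11/60)·log₂(11/60))
  = 1.8711 bits

1.8711 bits


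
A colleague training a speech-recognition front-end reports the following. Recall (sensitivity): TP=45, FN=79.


Recall = TP/(TP+FN)
= 45/(45+79)
= 45/124 = 36.29%

36.29%


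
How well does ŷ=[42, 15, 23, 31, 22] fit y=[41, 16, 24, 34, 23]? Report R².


ȳ = 27.6
SS_res = Σ(y-ŷ)² = 13
SS_tot = Σ(y-ȳ)² = 389.2
R² = 1 - SS_res/SS_tot = 1 - 0.0334 = 0.9666

0.9666


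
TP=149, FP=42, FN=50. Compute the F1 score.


Precision = 149/191 = 0.7801
Recall = 149/199 = 0.7487
F1 = 2·P·R/(P+R) = 2·TP/(2·TP+FP+FN) = 298/(298+42+50) = 298/390 = 0.7641

0.7641


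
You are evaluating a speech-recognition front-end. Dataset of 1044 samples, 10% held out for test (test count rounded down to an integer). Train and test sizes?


Test = ⌊1044·10/100⌋ = 104
Train = 1044 - 104 = 940

Train: 940, Test: 104


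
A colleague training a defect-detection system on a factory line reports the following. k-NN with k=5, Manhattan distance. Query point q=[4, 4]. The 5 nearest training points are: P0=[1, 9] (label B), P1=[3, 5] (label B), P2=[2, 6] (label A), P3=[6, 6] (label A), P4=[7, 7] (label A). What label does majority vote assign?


d(q,P0) = 8  (label B)
d(q,P1) = 2  (label B)
d(q,P2) = 4  (label A)
d(q,P3) = 4  (label A)
d(q,P4) = 6  (label A)
Votes: A=3, B=2
Majority → A

A


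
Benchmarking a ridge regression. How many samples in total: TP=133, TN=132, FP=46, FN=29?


Total = TP + TN + FP + FN
= 133 + 132 + 46 + 29
= 340
(Predicted positive: 179, predicted negative: 161)

340


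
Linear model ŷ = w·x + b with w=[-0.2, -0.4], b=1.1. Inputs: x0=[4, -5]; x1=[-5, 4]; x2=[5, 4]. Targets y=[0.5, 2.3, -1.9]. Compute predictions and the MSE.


ŷ0 = (-0.2)·(4) + (-0.4)·(-5) + 1.1 = 2.3
ŷ1 = (-0.2)·(-5) + (-0.4)·(4) + 1.1 = 0.5
ŷ2 = (-0.2)·(5) + (-0.4)·(4) + 1.1 = -1.5
errors² = [3.24, 3.24, 0.16]
MSE = 6.6400/3 = 2.2133

2.2133


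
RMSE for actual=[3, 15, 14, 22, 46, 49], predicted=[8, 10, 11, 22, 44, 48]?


MSE = 64/6 = 10.6667
RMSE = √(64/6) = 3.266

3.266


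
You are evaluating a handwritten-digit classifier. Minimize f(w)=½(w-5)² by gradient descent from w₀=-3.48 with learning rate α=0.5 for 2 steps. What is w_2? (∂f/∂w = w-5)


step 1: grad = -3.48-5 = -8.48; w = -3.48 - 0.5·(-8.48) = 0.76
step 2: grad = 0.76-5 = -4.24; w = 0.76 - 0.5·(-4.24) = 2.88

2.88


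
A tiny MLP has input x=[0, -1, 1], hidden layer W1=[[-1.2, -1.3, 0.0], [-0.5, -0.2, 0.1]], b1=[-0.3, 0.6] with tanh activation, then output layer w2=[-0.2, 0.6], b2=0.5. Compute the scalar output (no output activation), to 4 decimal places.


z1[0] = (-1.2)·(0) + (-1.3)·(-1) + (0.0)·(1) - 0.3 = 1.0
z1[1] = (-0.5)·(0) + (-0.2)·(-1) + (0.1)·(1) + 0.6 = 0.9
h = tanh(z1) = [0.7616, 0.7163]
output = (-0.2)·(0.7616) + (0.6)·(0.7163) + 0.5 = 0.7775

0.7775


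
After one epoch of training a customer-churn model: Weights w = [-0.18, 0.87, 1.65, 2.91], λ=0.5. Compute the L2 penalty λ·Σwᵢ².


‖w‖₂² = (-0.18)² + (0.87)² + (1.65)² + (2.91)²
     = 0.0324 + 0.7569 + 2.7225 + 8.4681
     = 11.9799
λ·‖w‖₂² = 0.5·11.9799 = 5.98995

5.98995


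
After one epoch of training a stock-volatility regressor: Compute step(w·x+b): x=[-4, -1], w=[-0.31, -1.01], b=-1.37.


z = (-4)·(-0.31) + (-1)·(-1.01) - 1.37
  = 0.88
step(z) = 1 (z≥0)

1


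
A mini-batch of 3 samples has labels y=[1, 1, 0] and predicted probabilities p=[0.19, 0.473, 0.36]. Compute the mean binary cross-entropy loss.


L[0] = -ln(0.19) = 1.6607
L[1] = -ln(0.473) = 0.7487
L[2] = -ln(1-0.36) = -ln(0.64) = 0.4463
mean = (1.6607 + 0.7487 + 0.4463)/3 = 0.9519

0.9519


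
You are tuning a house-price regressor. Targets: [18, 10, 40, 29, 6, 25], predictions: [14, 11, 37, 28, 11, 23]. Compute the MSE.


Squared errors: (18-14)²=16, (10-11)²=1, (40-37)²=9, (29-28)²=1, (6-11)²=25, (25-23)²=4
Sum = 56
MSE = 56/6 = 28/3

28/3


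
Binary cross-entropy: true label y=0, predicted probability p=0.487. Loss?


BCE = -[y·ln(p) + (1-y)·ln(1-p)]
= -0 - 1·ln(1-0.487)
= -ln(0.513) = 0.6675

0.6675


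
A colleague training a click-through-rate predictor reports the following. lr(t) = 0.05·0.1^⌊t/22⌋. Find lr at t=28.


n_drops = ⌊28/22⌋ = 1
lr = 0.05·0.1^1 = 0.05·0.1 = 0.005

0.005


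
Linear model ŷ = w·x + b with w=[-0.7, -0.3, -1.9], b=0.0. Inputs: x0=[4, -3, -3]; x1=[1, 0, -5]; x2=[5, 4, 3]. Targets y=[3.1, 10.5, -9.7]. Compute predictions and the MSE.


ŷ0 = (-0.7)·(4) + (-0.3)·(-3) + (-1.9)·(-3) + 0.0 = 3.8
ŷ1 = (-0.7)·(1) + (-0.3)·(0) + (-1.9)·(-5) + 0.0 = 8.8
ŷ2 = (-0.7)·(5) + (-0.3)·(4) + (-1.9)·(3) + 0.0 = -10.4
errors² = [0.49, 2.89, 0.49]
MSE = 3.8700/3 = 1.29

1.29


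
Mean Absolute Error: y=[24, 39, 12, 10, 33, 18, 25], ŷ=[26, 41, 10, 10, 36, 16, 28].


Absolute errors: |24-26|=2, |39-41|=2, |12-10|=2, |10-10|=0, |33-36|=3, |18-16|=2, |25-28|=3
Sum = 14
MAE = 14/7 = 2

2


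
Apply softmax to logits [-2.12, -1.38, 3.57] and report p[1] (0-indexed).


Exponentials: e^-2.12=0.12, e^-1.38=0.2516, e^3.57=35.5166
Sum = 35.8882
Softmax = [0.0033, 0.007, 0.9896]
p[1] = 0.2516/35.8882 = 0.007

0.007


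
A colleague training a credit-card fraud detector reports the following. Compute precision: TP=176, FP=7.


Precision = TP/(TP+FP)
= 176/(176+7)
= 176/183 = 96.17%

96.17%


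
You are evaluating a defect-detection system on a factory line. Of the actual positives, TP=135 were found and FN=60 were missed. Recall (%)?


Recall = TP/(TP+FN)
= 135/(135+60)
= 135/195 = 69.23%

69.23%


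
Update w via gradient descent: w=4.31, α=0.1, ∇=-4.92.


w_new = w - α·∇
= 4.31 - 0.1·-4.92
= 4.31 + 0.492
= 4.802

4.802


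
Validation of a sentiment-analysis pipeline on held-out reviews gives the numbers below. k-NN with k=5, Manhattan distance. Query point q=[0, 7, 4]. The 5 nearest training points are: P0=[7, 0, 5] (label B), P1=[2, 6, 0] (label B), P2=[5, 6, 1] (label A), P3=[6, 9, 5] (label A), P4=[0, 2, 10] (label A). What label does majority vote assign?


d(q,P0) = 15  (label B)
d(q,P1) = 7  (label B)
d(q,P2) = 9  (label A)
d(q,P3) = 9  (label A)
d(q,P4) = 11  (label A)
Votes: A=3, B=2
Majority → A

A


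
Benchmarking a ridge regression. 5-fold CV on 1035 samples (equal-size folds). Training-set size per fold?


Fold size = 1035/5 = 207
Training per fold = 1035 - 207 = 828

828


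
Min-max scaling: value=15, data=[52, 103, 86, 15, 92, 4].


min=4, max=103
(15-4)/(103-4) = 11/99 = 0.1111

0.1111


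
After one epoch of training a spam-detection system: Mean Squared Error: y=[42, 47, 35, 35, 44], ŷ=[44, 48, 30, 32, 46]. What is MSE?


Squared errors: (42-44)²=4, (47-48)²=1, (35-30)²=25, (35-32)²=9, (44-46)²=4
Sum = 43
MSE = 43/5 = 43/5

43/5


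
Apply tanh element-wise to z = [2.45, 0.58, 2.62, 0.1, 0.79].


tanh(2.45) = 0.9852
tanh(0.58) = 0.5227
tanh(2.62) = 0.9895
tanh(0.1) = 0.0997
tanh(0.79) = 0.6584
result = [0.9852, 0.5227, 0.9895, 0.0997, 0.6584]

[0.9852, 0.5227, 0.9895, 0.0997, 0.6584]


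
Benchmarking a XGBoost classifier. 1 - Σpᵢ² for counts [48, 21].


Probabilities: [48/69, 21/69] ≈ [0.6957, 0.3043]
Σpᵢ² = (2304 + 441)/69² = 2745/4761
Gini = 1 - Σpᵢ² = 1 - 2745/4761 = 0.4234

0.4234


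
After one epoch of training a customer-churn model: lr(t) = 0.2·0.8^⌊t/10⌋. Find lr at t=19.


n_drops = ⌊19/10⌋ = 1
lr = 0.2·0.8^1 = 0.2·0.8 = 0.16

0.16


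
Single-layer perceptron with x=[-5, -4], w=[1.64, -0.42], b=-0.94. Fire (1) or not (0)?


z = (-5)·(1.64) + (-4)·(-0.42) - 0.94
  = -7.46
step(z) = 0 (z<0)

0


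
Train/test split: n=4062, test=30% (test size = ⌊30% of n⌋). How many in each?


Test = ⌊4062·30/100⌋ = 1218
Train = 4062 - 1218 = 2844

Train: 2844, Test: 1218


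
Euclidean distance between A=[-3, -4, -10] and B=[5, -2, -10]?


d = √((-3-5)² + (-4+ 2)² + (-10+ 10)²)
  = √(64 + 4 + 0)
  = √68 = 8.2462

8.2462


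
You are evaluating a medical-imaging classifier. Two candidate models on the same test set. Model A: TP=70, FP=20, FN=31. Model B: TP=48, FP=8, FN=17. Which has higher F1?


Model A: P=70/90=0.7778, R=70/101=0.6931, F1=2PR/(P+R)=2TP/(2TP+FP+FN)=140/191=0.733
Model B: P=48/56=0.8571, R=48/65=0.7385, F1=2PR/(P+R)=2TP/(2TP+FP+FN)=96/121=0.7934
0.733 < 0.7934 → Model B

Model B


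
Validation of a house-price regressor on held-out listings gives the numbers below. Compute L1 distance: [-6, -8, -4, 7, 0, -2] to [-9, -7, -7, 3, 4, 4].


d = |-6+ 9| + |-8+ 7| + |-4+ 7| + |7-3| + |0-4| + |-2-4|
  = 3 + 1 + 3 + 4 + 4 + 6
  = 21

21


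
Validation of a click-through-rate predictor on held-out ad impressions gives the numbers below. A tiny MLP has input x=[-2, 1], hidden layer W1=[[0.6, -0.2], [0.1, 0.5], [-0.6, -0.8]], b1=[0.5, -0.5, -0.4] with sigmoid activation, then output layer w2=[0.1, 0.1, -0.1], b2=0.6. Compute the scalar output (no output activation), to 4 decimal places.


z1[0] = (0.6)·(-2) + (-0.2)·(1) + 0.5 = -0.9
z1[1] = (0.1)·(-2) + (0.5)·(1) - 0.5 = -0.2
z1[2] = (-0.6)·(-2) + (-0.8)·(1) - 0.4 = 0.0
h = sigmoid(z1) = [0.2891, 0.4502, 0.5]
output = (0.1)·(0.2891) + (0.1)·(0.4502) + (-0.1)·(0.5) + 0.6 = 0.6239

0.6239


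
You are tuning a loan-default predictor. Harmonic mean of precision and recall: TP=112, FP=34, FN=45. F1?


Precision = 112/146 = 0.7671
Recall = 112/157 = 0.7134
F1 = 2·P·R/(P+R) = 2·TP/(2·TP+FP+FN) = 224/(224+34+45) = 224/303 = 0.7393

0.7393


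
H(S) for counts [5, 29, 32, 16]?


Probabilities: [5/82, 29/82, 32/82, 16/82] ≈ [0.061, 0.3537, 0.3902, 0.1951]
H = -((5/82)·log₂(5/82) + (29/82)·log₂(29/82) + (32/82)·log₂(32/82) + (16/82)·log₂(16/82))
  = 1.7662 bits

1.7662 bits


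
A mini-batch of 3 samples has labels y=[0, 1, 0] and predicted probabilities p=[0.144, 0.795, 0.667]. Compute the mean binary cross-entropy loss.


L[0] = -ln(1-0.144) = -ln(0.856) = 0.1555
L[1] = -ln(0.795) = 0.2294
L[2] = -ln(1-0.667) = -ln(0.333) = 1.0996
mean = (0.1555 + 0.2294 + 1.0996)/3 = 0.4948

0.4948


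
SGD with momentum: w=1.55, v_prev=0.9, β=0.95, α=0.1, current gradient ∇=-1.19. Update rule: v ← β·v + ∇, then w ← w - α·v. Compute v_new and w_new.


v_new = 0.95·0.9 - 1.19 = 0.855 - 1.19 = -0.335
w_new = 1.55 - 0.1·-0.335 = 1.55 + 0.0335 = 1.5835

v_new=-0.335, w_new=1.5835


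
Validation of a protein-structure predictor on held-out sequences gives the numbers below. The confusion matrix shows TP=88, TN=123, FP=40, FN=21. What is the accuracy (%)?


Accuracy = (TP+TN)/(TP+TN+FP+FN)
= (88+123)/(272)
= 211/272 = 77.57%

77.57%


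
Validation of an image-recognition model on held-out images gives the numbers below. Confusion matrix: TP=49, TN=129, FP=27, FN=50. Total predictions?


Total = TP + TN + FP + FN
= 49 + 129 + 27 + 50
= 255
(Predicted positive: 76, predicted negative: 179)

255


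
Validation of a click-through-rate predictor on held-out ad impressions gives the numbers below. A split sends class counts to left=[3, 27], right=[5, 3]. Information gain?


Parent = [8, 30], H_parent = 0.7425
H_left = 0.469 (n=30), H_right = 0.9544 (n=8)
H_children = (30/38)·0.469 + (8/38)·0.9544 = 0.5712
IG = 0.7425 - 0.5712 = 0.1713

0.1713


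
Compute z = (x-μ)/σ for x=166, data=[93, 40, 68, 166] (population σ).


μ = 91.75, σ = 46.7888
z = (166 - 91.75)/46.7888 = 1.5869

1.5869


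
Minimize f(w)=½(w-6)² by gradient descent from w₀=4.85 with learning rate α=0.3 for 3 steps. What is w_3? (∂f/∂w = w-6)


step 1: grad = 4.85-6 = -1.15; w = 4.85 - 0.3·(-1.15) = 5.195
step 2: grad = 5.195-6 = -0.805; w = 5.195 - 0.3·(-0.805) = 5.4365
step 3: grad = 5.4365-6 = -0.5635; w = 5.4365 - 0.3·(-0.5635) = 5.60555

5.60555


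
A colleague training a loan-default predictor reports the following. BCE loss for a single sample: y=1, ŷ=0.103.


BCE = -[y·ln(p) + (1-y)·ln(1-p)]
= -1·ln(0.103) - 0
= -ln(0.103) = 2.273

2.273


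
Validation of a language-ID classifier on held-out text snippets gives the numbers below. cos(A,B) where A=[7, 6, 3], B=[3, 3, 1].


A·B = 7·3 + 6·3 + 3·1 = 42
‖A‖ = √94 = 9.6954, ‖B‖ = √19 = 4.3589
cos = 42/(√94·√19) = 42/√1786 = 0.9938

0.9938


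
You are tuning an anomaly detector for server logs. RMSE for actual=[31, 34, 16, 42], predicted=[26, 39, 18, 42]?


MSE = 54/4 = 13.5
RMSE = √(54/4) = 3.6742

3.6742


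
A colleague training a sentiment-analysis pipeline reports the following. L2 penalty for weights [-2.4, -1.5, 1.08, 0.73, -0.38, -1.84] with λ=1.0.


‖w‖₂² = (-2.4)² + (-1.5)² + (1.08)² + (0.73)² + (-0.38)² + (-1.84)²
     = 5.76 + 2.25 + 1.1664 + 0.5329 + 0.1444 + 3.3856
     = 13.2393
λ·‖w‖₂² = 1.0·13.2393 = 13.2393

13.2393


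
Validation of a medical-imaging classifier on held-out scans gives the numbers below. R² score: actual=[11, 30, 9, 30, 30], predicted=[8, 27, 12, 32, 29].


ȳ = 22
SS_res = Σ(y-ŷ)² = 32
SS_tot = Σ(y-ȳ)² = 482
R² = 1 - SS_res/SS_tot = 1 - 0.0664 = 0.9336

0.9336


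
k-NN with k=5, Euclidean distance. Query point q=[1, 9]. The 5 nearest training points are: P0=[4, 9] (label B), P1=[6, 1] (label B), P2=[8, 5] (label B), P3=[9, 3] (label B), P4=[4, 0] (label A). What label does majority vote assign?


d(q,P0) = 3.0  (label B)
d(q,P1) = 9.434  (label B)
d(q,P2) = 8.0623  (label B)
d(q,P3) = 10.0  (label B)
d(q,P4) = 9.4868  (label A)
Votes: A=1, B=4
Majority → B

B


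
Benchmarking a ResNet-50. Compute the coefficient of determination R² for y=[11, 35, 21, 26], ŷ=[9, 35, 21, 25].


ȳ = 23.25
SS_res = Σ(y-ŷ)² = 5
SS_tot = Σ(y-ȳ)² = 300.75
R² = 1 - SS_res/SS_tot = 1 - 0.0166 = 0.9834

0.9834


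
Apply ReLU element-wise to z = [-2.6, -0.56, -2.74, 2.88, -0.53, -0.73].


ReLU(-2.6) = max(0, -2.6) = 0.0
ReLU(-0.56) = max(0, -0.56) = 0.0
ReLU(-2.74) = max(0, -2.74) = 0.0
ReLU(2.88) = max(0, 2.88) = 2.88
ReLU(-0.53) = max(0, -0.53) = 0.0
ReLU(-0.73) = max(0, -0.73) = 0.0
result = [0.0, 0.0, 0.0, 2.88, 0.0, 0.0]

[0.0, 0.0, 0.0, 2.88, 0.0, 0.0]


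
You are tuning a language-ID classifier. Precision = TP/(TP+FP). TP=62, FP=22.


Precision = TP/(TP+FP)
= 62/(62+22)
= 62/84 = 73.81%

73.81%


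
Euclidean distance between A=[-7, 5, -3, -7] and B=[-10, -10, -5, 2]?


d = √((-7+ 10)² + (5+ 10)² + (-3+ 5)² + (-7-2)²)
  = √(9 + 225 + 4 + 81)
  = √319 = 17.8606

17.8606


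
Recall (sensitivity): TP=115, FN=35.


Recall = TP/(TP+FN)
= 115/(115+35)
= 115/150 = 76.67%

76.67%


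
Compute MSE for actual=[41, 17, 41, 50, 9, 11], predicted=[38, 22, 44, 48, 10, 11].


Squared errors: (41-38)²=9, (17-22)²=25, (41-44)²=9, (50-48)²=4, (9-10)²=1, (11-11)²=0
Sum = 48
MSE = 48/6 = 8

8


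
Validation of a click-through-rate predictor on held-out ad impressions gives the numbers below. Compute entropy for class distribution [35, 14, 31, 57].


Probabilities: [35/137, 14/137, 31/137, 57/137] ≈ [0.2555, 0.1022, 0.2263, 0.4161]
H = -((35/137)·log₂(35/137) + (14/137)·log₂(14/137) + (31/137)·log₂(31/137) + (57/137)·log₂(57/137))
  = 1.8507 bits

1.8507 bits


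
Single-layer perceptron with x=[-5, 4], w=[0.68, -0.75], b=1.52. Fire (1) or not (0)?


z = (-5)·(0.68) + (4)·(-0.75) + 1.52
  = -4.88
step(z) = 0 (z<0)

0


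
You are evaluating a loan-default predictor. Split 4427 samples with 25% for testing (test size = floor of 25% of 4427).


Test = ⌊4427·25/100⌋ = 1106
Train = 4427 - 1106 = 3321

Train: 3321, Test: 1106


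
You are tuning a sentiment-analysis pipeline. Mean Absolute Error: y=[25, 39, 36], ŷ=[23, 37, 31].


Absolute errors: |25-23|=2, |39-37|=2, |36-31|=5
Sum = 9
MAE = 9/3 = 3

3


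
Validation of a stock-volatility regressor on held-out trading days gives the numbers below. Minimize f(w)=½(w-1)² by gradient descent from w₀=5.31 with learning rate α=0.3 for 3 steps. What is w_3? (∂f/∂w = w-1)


step 1: grad = 5.31-1 = 4.31; w = 5.31 - 0.3·(4.31) = 4.017
step 2: grad = 4.017-1 = 3.017; w = 4.017 - 0.3·(3.017) = 3.1119
step 3: grad = 3.1119-1 = 2.1119; w = 3.1119 - 0.3·(2.1119) = 2.47833

2.47833


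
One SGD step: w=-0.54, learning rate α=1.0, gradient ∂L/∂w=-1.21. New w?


w_new = w - α·∇
= -0.54 - 1.0·-1.21
= -0.54 + 1.21
= 0.67

0.67


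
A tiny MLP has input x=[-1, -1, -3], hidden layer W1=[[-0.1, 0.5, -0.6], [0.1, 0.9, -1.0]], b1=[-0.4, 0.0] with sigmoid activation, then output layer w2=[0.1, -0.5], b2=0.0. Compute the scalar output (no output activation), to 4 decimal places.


z1[0] = (-0.1)·(-1) + (0.5)·(-1) + (-0.6)·(-3) - 0.4 = 1.0
z1[1] = (0.1)·(-1) + (0.9)·(-1) + (-1.0)·(-3) + 0.0 = 2.0
h = sigmoid(z1) = [0.7311, 0.8808]
output = (0.1)·(0.7311) + (-0.5)·(0.8808) + 0.0 = -0.3673

-0.3673


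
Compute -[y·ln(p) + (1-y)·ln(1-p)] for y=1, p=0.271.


BCE = -[y·ln(p) + (1-y)·ln(1-p)]
= -1·ln(0.271) - 0
= -ln(0.271) = 1.3056

1.3056


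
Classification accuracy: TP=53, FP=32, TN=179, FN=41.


Accuracy = (TP+TN)/(TP+TN+FP+FN)
= (53+179)/(305)
= 232/305 = 76.07%

76.07%


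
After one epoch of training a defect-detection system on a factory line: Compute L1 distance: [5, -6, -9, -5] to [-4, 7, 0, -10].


d = |5+ 4| + |-6-7| + |-9-0| + |-5+ 10|
  = 9 + 13 + 9 + 5
  = 36

36


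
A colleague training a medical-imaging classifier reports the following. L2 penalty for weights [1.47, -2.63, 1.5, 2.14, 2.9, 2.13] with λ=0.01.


‖w‖₂² = (1.47)² + (-2.63)² + (1.5)² + (2.14)² + (2.9)² + (2.13)²
     = 2.1609 + 6.9169 + 2.25 + 4.5796 + 8.41 + 4.5369
     = 28.8543
λ·‖w‖₂² = 0.01·28.8543 = 0.288543

0.288543


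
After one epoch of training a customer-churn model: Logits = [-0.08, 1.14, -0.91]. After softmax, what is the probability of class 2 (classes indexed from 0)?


Exponentials: e^-0.08=0.9231, e^1.14=3.1268, e^-0.91=0.4025
Sum = 4.4524
Softmax = [0.2073, 0.7023, 0.0904]
p[2] = 0.4025/4.4524 = 0.0904

0.0904


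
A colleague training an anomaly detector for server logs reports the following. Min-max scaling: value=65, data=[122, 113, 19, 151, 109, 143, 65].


min=19, max=151
(65-19)/(151-19) = 46/132 = 0.3485

0.3485


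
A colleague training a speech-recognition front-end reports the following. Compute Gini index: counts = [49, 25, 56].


Probabilities: [49/130, 25/130, 56/130] ≈ [0.3769, 0.1923, 0.4308]
Σpᵢ² = (2401 + 625 + 3136)/130² = 6162/16900
Gini = 1 - Σpᵢ² = 1 - 6162/16900 = 0.6354

0.6354


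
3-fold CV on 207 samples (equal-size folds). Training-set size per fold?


Fold size = 207/3 = 69
Training per fold = 207 - 69 = 138

138


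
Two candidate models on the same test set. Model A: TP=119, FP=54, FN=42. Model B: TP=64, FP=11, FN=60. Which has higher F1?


Model A: P=119/173=0.6879, R=119/161=0.7391, F1=2PR/(P+R)=2TP/(2TP+FP+FN)=238/334=0.7126
Model B: P=64/75=0.8533, R=64/124=0.5161, F1=2PR/(P+R)=2TP/(2TP+FP+FN)=128/199=0.6432
0.7126 > 0.6432 → Model A

Model A


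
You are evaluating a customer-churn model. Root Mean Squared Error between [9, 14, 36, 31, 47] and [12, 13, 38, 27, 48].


MSE = 31/5 = 6.2
RMSE = √(31/5) = 2.49

2.49


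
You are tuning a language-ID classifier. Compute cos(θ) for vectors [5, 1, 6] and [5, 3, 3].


A·B = 5·5 + 1·3 + 6·3 = 46
‖A‖ = √62 = 7.874, ‖B‖ = √43 = 6.5574
cos = 46/(√62·√43) = 46/√2666 = 0.8909

0.8909


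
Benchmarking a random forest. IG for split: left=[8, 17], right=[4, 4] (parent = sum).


Parent = [12, 21], H_parent = 0.9457
H_left = 0.9044 (n=25), H_right = 1 (n=8)
H_children = (25/33)·0.9044 + (8/33)·1 = 0.9276
IG = 0.9457 - 0.9276 = 0.0181

0.0181


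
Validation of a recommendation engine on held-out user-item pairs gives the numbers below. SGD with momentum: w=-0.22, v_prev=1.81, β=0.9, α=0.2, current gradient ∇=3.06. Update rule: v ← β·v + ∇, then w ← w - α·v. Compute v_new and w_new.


v_new = 0.9·1.81 + 3.06 = 1.629 + 3.06 = 4.689
w_new = -0.22 - 0.2·4.689 = -0.22 - 0.9378 = -1.1578

v_new=4.689, w_new=-1.1578


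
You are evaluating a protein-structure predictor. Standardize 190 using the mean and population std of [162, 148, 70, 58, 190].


μ = 125.6, σ = 52.2211
z = (190 - 125.6)/52.2211 = 1.2332

1.2332


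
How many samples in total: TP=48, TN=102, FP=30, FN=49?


Total = TP + TN + FP + FN
= 48 + 102 + 30 + 49
= 229
(Predicted positive: 78, predicted negative: 151)

229


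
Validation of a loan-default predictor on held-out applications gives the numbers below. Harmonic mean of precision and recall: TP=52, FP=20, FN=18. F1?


Precision = 52/72 = 0.7222
Recall = 52/70 = 0.7429
F1 = 2·P·R/(P+R) = 2·TP/(2·TP+FP+FN) = 104/(104+20+18) = 104/142 = 0.7324

0.7324


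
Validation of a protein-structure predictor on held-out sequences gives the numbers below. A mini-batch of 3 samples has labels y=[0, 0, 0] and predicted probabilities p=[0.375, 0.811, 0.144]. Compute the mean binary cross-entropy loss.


L[0] = -ln(1-0.375) = -ln(0.625) = 0.47
L[1] = -ln(1-0.811) = -ln(0.189) = 1.666
L[2] = -ln(1-0.144) = -ln(0.856) = 0.1555
mean = (0.47 + 1.666 + 0.1555)/3 = 0.7638

0.7638


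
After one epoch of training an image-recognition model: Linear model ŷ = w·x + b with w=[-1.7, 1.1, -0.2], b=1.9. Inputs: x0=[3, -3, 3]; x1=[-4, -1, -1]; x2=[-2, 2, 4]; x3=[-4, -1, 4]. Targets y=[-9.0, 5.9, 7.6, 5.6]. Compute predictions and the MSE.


ŷ0 = (-1.7)·(3) + (1.1)·(-3) + (-0.2)·(3) + 1.9 = -7.1
ŷ1 = (-1.7)·(-4) + (1.1)·(-1) + (-0.2)·(-1) + 1.9 = 7.8
ŷ2 = (-1.7)·(-2) + (1.1)·(2) + (-0.2)·(4) + 1.9 = 6.7
ŷ3 = (-1.7)·(-4) + (1.1)·(-1) + (-0.2)·(4) + 1.9 = 6.8
errors² = [3.61, 3.61, 0.81, 1.44]
MSE = 9.4700/4 = 2.3675

2.3675


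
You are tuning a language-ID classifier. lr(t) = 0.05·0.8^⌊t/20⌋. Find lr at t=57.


n_drops = ⌊57/20⌋ = 2
lr = 0.05·0.8^2 = 0.05·0.64 = 0.032

0.032


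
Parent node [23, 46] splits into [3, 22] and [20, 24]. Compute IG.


Parent = [23, 46], H_parent = 0.9183
H_left = 0.5294 (n=25), H_right = 0.994 (n=44)
H_children = (25/69)·0.5294 + (44/69)·0.994 = 0.8257
IG = 0.9183 - 0.8257 = 0.0926

0.0926


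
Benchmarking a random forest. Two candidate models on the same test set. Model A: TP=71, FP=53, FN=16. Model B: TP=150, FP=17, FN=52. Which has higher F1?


Model A: P=71/124=0.5726, R=71/87=0.8161, F1=2PR/(P+R)=2TP/(2TP+FP+FN)=142/211=0.673
Model B: P=150/167=0.8982, R=150/202=0.7426, F1=2PR/(P+R)=2TP/(2TP+FP+FN)=300/369=0.813
0.673 < 0.813 → Model B

Model B


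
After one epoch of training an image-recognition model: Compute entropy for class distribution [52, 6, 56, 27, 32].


Probabilities: [52/173, 6/173, 56/173, 27/173, 32/173] ≈ [0.3006, 0.0347, 0.3237, 0.1561, 0.185]
H = -((52/173)·log₂(52/173) + (6/173)·log₂(6/173) + (56/173)·log₂(56/173) + (27/173)·log₂(27/173) + (32/173)·log₂(32/173))
  = 2.0848 bits

2.0848 bits


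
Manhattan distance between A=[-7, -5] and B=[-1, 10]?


d = |-7+ 1| + |-5-10|
  = 6 + 15
  = 21

21


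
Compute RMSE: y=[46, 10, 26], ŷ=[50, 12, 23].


MSE = 29/3 = 9.6667
RMSE = √(29/3) = 3.1091

3.1091


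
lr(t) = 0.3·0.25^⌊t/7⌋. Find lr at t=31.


n_drops = ⌊31/7⌋ = 4
lr = 0.3·0.25^4 = 0.3·0.00390625 = 0.001171875

0.001171875


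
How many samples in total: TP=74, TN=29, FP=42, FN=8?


Total = TP + TN + FP + FN
= 74 + 29 + 42 + 8
= 153
(Predicted positive: 116, predicted negative: 37)

153


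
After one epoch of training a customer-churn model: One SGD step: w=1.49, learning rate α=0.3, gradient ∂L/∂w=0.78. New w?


w_new = w - α·∇
= 1.49 - 0.3·0.78
= 1.49 - 0.234
= 1.256

1.256


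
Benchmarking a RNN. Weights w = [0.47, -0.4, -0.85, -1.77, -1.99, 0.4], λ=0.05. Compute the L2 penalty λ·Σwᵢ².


‖w‖₂² = (0.47)² + (-0.4)² + (-0.85)² + (-1.77)² + (-1.99)² + (0.4)²
     = 0.2209 + 0.16 + 0.7225 + 3.1329 + 3.9601 + 0.16
     = 8.3564
λ·‖w‖₂² = 0.05·8.3564 = 0.41782

0.41782


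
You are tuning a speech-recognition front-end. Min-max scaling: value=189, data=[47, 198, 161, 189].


min=47, max=198
(189-47)/(198-47) = 142/151 = 0.9404

0.9404


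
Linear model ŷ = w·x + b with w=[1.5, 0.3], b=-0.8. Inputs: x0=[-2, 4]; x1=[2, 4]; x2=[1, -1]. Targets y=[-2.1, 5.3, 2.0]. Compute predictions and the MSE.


ŷ0 = (1.5)·(-2) + (0.3)·(4) - 0.8 = -2.6
ŷ1 = (1.5)·(2) + (0.3)·(4) - 0.8 = 3.4
ŷ2 = (1.5)·(1) + (0.3)·(-1) - 0.8 = 0.4
errors² = [0.25, 3.61, 2.56]
MSE = 6.4200/3 = 2.14

2.14


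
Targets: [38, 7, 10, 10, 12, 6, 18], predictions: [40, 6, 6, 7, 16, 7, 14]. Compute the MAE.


Absolute errors: |38-40|=2, |7-6|=1, |10-6|=4, |10-7|=3, |12-16|=4, |6-7|=1, |18-14|=4
Sum = 19
MAE = 19/7 = 19/7

19/7


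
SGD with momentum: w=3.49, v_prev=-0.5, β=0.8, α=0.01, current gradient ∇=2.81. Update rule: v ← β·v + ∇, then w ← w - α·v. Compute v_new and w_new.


v_new = 0.8·-0.5 + 2.81 = -0.4 + 2.81 = 2.41
w_new = 3.49 - 0.01·2.41 = 3.49 - 0.0241 = 3.4659

v_new=2.41, w_new=3.4659


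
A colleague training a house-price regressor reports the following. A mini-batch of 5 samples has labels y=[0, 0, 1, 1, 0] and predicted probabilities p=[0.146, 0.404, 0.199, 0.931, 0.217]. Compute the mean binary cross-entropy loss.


L[0] = -ln(1-0.146) = -ln(0.854) = 0.1578
L[1] = -ln(1-0.404) = -ln(0.596) = 0.5175
L[2] = -ln(0.199) = 1.6145
L[3] = -ln(0.931) = 0.0715
L[4] = -ln(1-0.217) = -ln(0.783) = 0.2446
mean = (0.1578 + 0.5175 + 1.6145 + 0.0715 + 0.2446)/5 = 0.5212

0.5212


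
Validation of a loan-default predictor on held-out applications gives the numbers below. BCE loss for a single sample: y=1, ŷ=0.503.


BCE = -[y·ln(p) + (1-y)·ln(1-p)]
= -1·ln(0.503) - 0
= -ln(0.503) = 0.6872

0.6872


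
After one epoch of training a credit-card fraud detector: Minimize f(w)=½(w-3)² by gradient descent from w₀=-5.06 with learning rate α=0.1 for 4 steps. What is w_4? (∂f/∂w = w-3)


step 1: grad = -5.06-3 = -8.06; w = -5.06 - 0.1·(-8.06) = -4.254
step 2: grad = -4.254-3 = -7.254; w = -4.254 - 0.1·(-7.254) = -3.5286
step 3: grad = -3.5286-3 = -6.5286; w = -3.5286 - 0.1·(-6.5286) = -2.87574
step 4: grad = -2.87574-3 = -5.87574; w = -2.87574 - 0.1·(-5.87574) = -2.288166

-2.288166


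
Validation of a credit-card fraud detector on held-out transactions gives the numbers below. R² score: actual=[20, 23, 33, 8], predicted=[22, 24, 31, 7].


ȳ = 21
SS_res = Σ(y-ŷ)² = 10
SS_tot = Σ(y-ȳ)² = 318
R² = 1 - SS_res/SS_tot = 1 - 0.0314 = 0.9686

0.9686


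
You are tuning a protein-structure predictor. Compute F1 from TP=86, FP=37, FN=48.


Precision = 86/123 = 0.6992
Recall = 86/134 = 0.6418
F1 = 2·P·R/(P+R) = 2·TP/(2·TP+FP+FN) = 172/(172+37+48) = 172/257 = 0.6693

0.6693


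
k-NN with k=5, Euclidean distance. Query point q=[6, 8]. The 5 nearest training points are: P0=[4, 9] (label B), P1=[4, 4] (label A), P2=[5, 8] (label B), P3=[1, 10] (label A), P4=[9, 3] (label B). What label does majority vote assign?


d(q,P0) = 2.2361  (label B)
d(q,P1) = 4.4721  (label A)
d(q,P2) = 1.0  (label B)
d(q,P3) = 5.3852  (label A)
d(q,P4) = 5.831  (label B)
Votes: A=2, B=3
Majority → B

B


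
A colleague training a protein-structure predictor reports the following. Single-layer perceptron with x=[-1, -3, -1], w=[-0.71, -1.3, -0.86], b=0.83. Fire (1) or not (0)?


z = (-1)·(-0.71) + (-3)·(-1.3) + (-1)·(-0.86) + 0.83
  = 6.3
step(z) = 1 (z≥0)

1


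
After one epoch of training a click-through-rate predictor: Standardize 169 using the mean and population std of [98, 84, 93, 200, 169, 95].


μ = 123.1667, σ = 44.4875
z = (169 - 123.1667)/44.4875 = 1.0303

1.0303


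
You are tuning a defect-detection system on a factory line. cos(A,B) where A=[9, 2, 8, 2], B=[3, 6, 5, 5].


A·B = 9·3 + 2·6 + 8·5 + 2·5 = 89
‖A‖ = √153 = 12.3693, ‖B‖ = √95 = 9.7468
cos = 89/(√153·√95) = 89/√14535 = 0.7382

0.7382


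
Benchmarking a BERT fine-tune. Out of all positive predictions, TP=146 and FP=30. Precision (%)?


Precision = TP/(TP+FP)
= 146/(146+30)
= 146/176 = 82.95%

82.95%


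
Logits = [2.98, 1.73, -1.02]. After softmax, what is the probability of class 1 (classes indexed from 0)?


Exponentials: e^2.98=19.6878, e^1.73=5.6407, e^-1.02=0.3606
Sum = 25.6891
Softmax = [0.7664, 0.2196, 0.014]
p[1] = 5.6407/25.6891 = 0.2196

0.2196


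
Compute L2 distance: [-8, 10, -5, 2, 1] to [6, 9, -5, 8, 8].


d = √((-8-6)² + (10-9)² + (-5+ 5)² + (2-8)² + (1-8)²)
  = √(196 + 1 + 0 + 36 + 49)
  = √282 = 16.7929

16.7929


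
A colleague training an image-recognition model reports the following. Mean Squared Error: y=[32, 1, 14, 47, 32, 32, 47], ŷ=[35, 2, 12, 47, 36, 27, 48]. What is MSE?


Squared errors: (32-35)²=9, (1-2)²=1, (14-12)²=4, (47-47)²=0, (32-36)²=16, (32-27)²=25, (47-48)²=1
Sum = 56
MSE = 56/7 = 8

8


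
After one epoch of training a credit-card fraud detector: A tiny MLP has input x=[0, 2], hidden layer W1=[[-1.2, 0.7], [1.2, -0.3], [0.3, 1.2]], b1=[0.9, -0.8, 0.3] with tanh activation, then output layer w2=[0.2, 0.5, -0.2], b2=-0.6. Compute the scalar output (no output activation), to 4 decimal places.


z1[0] = (-1.2)·(0) + (0.7)·(2) + 0.9 = 2.3
z1[1] = (1.2)·(0) + (-0.3)·(2) - 0.8 = -1.4
z1[2] = (0.3)·(0) + (1.2)·(2) + 0.3 = 2.7
h = tanh(z1) = [0.9801, -0.8854, 0.991]
output = (0.2)·(0.9801) + (0.5)·(-0.8854) + (-0.2)·(0.991) - 0.6 = -1.0449

-1.0449


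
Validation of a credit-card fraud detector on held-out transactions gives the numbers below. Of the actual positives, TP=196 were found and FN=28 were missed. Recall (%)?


Recall = TP/(TP+FN)
= 196/(196+28)
= 196/224 = 87.5%

87.5%
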